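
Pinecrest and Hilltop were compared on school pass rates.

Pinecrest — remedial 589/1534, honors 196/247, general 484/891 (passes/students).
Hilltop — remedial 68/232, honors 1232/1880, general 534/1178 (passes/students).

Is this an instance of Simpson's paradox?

Remedial: Pinecrest 589/1534 = 38.4%, Hilltop 68/232 = 29.3% → Pinecrest
Honors: Pinecrest 196/247 = 79.4%, Hilltop 1232/1880 = 65.5% → Pinecrest
General: Pinecrest 484/891 = 54.3%, Hilltop 534/1178 = 45.3% → Pinecrest
Overall: Pinecrest 1269/2672 = 47.5%, Hilltop 1834/3290 = 55.7% → Hilltop
Pinecrest wins each student group but Hilltop wins overall — the comparison reverses. Pinecrest's students skew toward remedial, which has a lower base rate.

Yes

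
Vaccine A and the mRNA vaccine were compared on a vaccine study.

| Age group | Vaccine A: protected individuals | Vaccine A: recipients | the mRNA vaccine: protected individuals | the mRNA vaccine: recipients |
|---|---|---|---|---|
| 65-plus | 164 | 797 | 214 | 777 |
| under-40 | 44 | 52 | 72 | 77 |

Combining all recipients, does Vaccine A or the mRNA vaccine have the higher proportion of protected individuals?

the mRNA vaccine

65-plus: Vaccine A 164/797 = 20.6%, the mRNA vaccine 214/777 = 27.5% → the mRNA vaccine
Under-40: Vaccine A 44/52 = 84.6%, the mRNA vaccine 72/77 = 93.5% → the mRNA vaccine
Overall: Vaccine A 208/849 = 24.5%, the mRNA vaccine 286/854 = 33.5% → the mRNA vaccine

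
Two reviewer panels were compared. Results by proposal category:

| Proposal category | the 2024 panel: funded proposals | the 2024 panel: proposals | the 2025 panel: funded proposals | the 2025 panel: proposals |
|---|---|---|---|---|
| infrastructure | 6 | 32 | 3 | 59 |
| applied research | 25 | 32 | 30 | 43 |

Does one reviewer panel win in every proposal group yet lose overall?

Infrastructure: the 2024 panel 6/32 = 18.8%, the 2025 panel 3/59 = 5.1% → the 2024 panel
Applied research: the 2024 panel 25/32 = 78.1%, the 2025 panel 30/43 = 69.8% → the 2024 panel
Overall: the 2024 panel 31/64 = 48.4%, the 2025 panel 33/102 = 32.4% → the 2024 panel
The 2024 panel wins overall and in every proposal group — no reversal.

No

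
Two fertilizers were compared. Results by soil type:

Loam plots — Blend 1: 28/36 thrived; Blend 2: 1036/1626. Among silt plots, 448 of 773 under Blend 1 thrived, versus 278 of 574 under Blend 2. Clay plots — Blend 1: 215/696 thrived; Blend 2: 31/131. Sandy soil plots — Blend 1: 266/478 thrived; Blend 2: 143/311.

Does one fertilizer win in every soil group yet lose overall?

Yes

Loam: Blend 1 28/36 = 77.8%, Blend 2 1036/1626 = 63.7% → Blend 1
Silt: Blend 1 448/773 = 58.0%, Blend 2 278/574 = 48.4% → Blend 1
Clay: Blend 1 215/696 = 30.9%, Blend 2 31/131 = 23.7% → Blend 1
Sandy soil: Blend 1 266/478 = 55.6%, Blend 2 143/311 = 46.0% → Blend 1
Overall: Blend 1 957/1983 = 48.3%, Blend 2 1488/2642 = 56.3% → Blend 2
Blend 1 wins each soil group but Blend 2 wins overall — the comparison reverses. Blend 1's plots skew toward clay, which has a lower base rate.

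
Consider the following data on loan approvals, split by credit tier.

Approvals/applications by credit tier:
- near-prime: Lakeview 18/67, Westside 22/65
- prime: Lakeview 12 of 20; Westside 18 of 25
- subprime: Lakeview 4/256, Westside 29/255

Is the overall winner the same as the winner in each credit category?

Yes

Near-prime: Lakeview 18/67 = 26.9%, Westside 22/65 = 33.8% → Westside
Prime: Lakeview 12/20 = 60.0%, Westside 18/25 = 72.0% → Westside
Subprime: Lakeview 4/256 = 1.6%, Westside 29/255 = 11.4% → Westside
Overall: Lakeview 34/343 = 9.9%, Westside 69/345 = 20.0% → Westside
Westside wins overall and in every credit group — no reversal.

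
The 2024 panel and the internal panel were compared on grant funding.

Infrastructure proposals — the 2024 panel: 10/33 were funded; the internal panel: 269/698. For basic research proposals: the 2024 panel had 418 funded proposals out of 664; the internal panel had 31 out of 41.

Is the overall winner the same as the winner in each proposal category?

Infrastructure: the 2024 panel 10/33 = 30.3%, the internal panel 269/698 = 38.5% → the internal panel
Basic research: the 2024 panel 418/664 = 63.0%, the internal panel 31/41 = 75.6% → the internal panel
Overall: the 2024 panel 428/697 = 61.4%, the internal panel 300/739 = 40.6% → the 2024 panel
The internal panel wins each proposal group but the 2024 panel wins overall — the comparison reverses. The internal panel's proposals skew toward infrastructure, which has a lower base rate.

No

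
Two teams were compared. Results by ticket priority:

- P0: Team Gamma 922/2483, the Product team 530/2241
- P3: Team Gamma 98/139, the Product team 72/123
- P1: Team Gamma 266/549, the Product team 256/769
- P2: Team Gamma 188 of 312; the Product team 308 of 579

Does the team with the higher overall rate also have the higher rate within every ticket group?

P0: Team Gamma 922/2483 = 37.1%, the Product team 530/2241 = 23.7% → Team Gamma
P3: Team Gamma 98/139 = 70.5%, the Product team 72/123 = 58.5% → Team Gamma
P1: Team Gamma 266/549 = 48.5%, the Product team 256/769 = 33.3% → Team Gamma
P2: Team Gamma 188/312 = 60.3%, the Product team 308/579 = 53.2% → Team Gamma
Overall: Team Gamma 1474/3483 = 42.3%, the Product team 1166/3712 = 31.4% → Team Gamma
Team Gamma wins overall and in every ticket group — no reversal.

Yes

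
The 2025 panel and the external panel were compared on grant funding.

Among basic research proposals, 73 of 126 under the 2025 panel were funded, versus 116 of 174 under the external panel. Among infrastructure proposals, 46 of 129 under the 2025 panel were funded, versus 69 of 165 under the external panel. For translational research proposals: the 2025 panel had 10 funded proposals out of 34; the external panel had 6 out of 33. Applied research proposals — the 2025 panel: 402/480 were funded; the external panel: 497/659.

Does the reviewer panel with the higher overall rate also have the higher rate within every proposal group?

No

Basic research: the 2025 panel 73/126 = 57.9%, the external panel 116/174 = 66.7% → the external panel
Infrastructure: the 2025 panel 46/129 = 35.7%, the external panel 69/165 = 41.8% → the external panel
Translational research: the 2025 panel 10/34 = 29.4%, the external panel 6/33 = 18.2% → the 2025 panel
Applied research: the 2025 panel 402/480 = 83.8%, the external panel 497/659 = 75.4% → the 2025 panel
Overall: the 2025 panel 531/769 = 69.1%, the external panel 688/1031 = 66.7% → the 2025 panel
Neither sweeps: the 2025 panel wins 2 of 4 groups, the external panel wins 2. The 2025 panel wins overall but not every group — no Simpson reversal.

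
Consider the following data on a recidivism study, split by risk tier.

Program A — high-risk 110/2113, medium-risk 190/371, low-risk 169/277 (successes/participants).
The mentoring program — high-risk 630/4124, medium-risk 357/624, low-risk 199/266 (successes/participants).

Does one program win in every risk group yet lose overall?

High-risk: Program A 110/2113 = 5.2%, the mentoring program 630/4124 = 15.3% → the mentoring program
Medium-risk: Program A 190/371 = 51.2%, the mentoring program 357/624 = 57.2% → the mentoring program
Low-risk: Program A 169/277 = 61.0%, the mentoring program 199/266 = 74.8% → the mentoring program
Overall: Program A 469/2761 = 17.0%, the mentoring program 1186/5014 = 23.7% → the mentoring program
The mentoring program wins overall and in every risk group — no reversal.

No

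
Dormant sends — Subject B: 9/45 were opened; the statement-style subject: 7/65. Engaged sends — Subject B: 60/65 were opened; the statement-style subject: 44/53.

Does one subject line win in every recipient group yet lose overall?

No

Dormant: Subject B 9/45 = 20.0%, the statement-style subject 7/65 = 10.8% → Subject B
Engaged: Subject B 60/65 = 92.3%, the statement-style subject 44/53 = 83.0% → Subject B
Overall: Subject B 69/110 = 62.7%, the statement-style subject 51/118 = 43.2% → Subject B
Subject B wins overall and in every recipient group — no reversal.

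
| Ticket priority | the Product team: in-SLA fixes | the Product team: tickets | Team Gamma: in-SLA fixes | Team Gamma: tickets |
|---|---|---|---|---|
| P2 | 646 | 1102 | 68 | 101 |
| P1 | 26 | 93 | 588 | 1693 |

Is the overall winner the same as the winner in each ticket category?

P2: the Product team 646/1102 = 58.6%, Team Gamma 68/101 = 67.3% → Team Gamma
P1: the Product team 26/93 = 28.0%, Team Gamma 588/1693 = 34.7% → Team Gamma
Overall: the Product team 672/1195 = 56.2%, Team Gamma 656/1794 = 36.6% → the Product team
Team Gamma wins each ticket group but the Product team wins overall — the comparison reverses. Team Gamma's tickets skew toward P1, which has a lower base rate.

No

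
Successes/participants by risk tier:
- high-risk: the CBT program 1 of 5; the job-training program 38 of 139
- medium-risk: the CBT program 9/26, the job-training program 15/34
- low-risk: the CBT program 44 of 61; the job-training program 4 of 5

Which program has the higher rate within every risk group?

the job-training program

High-risk: the CBT program 1/5 = 20.0%, the job-training program 38/139 = 27.3% → the job-training program
Medium-risk: the CBT program 9/26 = 34.6%, the job-training program 15/34 = 44.1% → the job-training program
Low-risk: the CBT program 44/61 = 72.1%, the job-training program 4/5 = 80.0% → the job-training program
The job-training program has the higher rate in all 3 groups.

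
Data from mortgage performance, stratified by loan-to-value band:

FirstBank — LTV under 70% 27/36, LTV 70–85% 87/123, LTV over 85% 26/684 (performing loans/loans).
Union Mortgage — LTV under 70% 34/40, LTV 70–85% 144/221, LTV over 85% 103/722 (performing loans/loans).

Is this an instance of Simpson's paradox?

LTV under 70%: FirstBank 27/36 = 75.0%, Union Mortgage 34/40 = 85.0% → Union Mortgage
LTV 70–85%: FirstBank 87/123 = 70.7%, Union Mortgage 144/221 = 65.2% → FirstBank
LTV over 85%: FirstBank 26/684 = 3.8%, Union Mortgage 103/722 = 14.3% → Union Mortgage
Overall: FirstBank 140/843 = 16.6%, Union Mortgage 281/983 = 28.6% → Union Mortgage
Neither sweeps: FirstBank wins 1 of 3 groups, Union Mortgage wins 2. Union Mortgage wins overall but not every group — no Simpson reversal.

No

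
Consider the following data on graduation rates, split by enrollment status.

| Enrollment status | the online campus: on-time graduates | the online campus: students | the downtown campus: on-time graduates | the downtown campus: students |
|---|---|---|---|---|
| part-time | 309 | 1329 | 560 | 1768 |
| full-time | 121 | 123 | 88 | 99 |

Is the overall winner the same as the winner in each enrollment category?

Part-time: the online campus 309/1329 = 23.3%, the downtown campus 560/1768 = 31.7% → the downtown campus
Full-time: the online campus 121/123 = 98.4%, the downtown campus 88/99 = 88.9% → the online campus
Overall: the online campus 430/1452 = 29.6%, the downtown campus 648/1867 = 34.7% → the downtown campus
Neither sweeps: the online campus wins 1 of 2 groups, the downtown campus wins 1. The downtown campus wins overall but not every group — no Simpson reversal.

No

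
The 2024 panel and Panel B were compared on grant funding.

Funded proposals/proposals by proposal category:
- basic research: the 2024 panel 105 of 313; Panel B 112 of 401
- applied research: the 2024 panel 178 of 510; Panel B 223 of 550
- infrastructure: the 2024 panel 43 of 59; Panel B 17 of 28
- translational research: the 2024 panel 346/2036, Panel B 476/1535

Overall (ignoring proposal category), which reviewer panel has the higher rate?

Panel B

Basic research: the 2024 panel 105/313 = 33.5%, Panel B 112/401 = 27.9% → the 2024 panel
Applied research: the 2024 panel 178/510 = 34.9%, Panel B 223/550 = 40.5% → Panel B
Infrastructure: the 2024 panel 43/59 = 72.9%, Panel B 17/28 = 60.7% → the 2024 panel
Translational research: the 2024 panel 346/2036 = 17.0%, Panel B 476/1535 = 31.0% → Panel B
Overall: the 2024 panel 672/2918 = 23.0%, Panel B 828/2514 = 32.9% → Panel B
(Neither sweeps every proposal group, but Panel B has the higher pooled rate.)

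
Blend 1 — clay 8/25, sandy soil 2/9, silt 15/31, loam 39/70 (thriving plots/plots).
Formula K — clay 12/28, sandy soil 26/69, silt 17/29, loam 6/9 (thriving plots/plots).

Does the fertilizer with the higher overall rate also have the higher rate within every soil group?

No

Clay: Blend 1 8/25 = 32.0%, Formula K 12/28 = 42.9% → Formula K
Sandy soil: Blend 1 2/9 = 22.2%, Formula K 26/69 = 37.7% → Formula K
Silt: Blend 1 15/31 = 48.4%, Formula K 17/29 = 58.6% → Formula K
Loam: Blend 1 39/70 = 55.7%, Formula K 6/9 = 66.7% → Formula K
Overall: Blend 1 64/135 = 47.4%, Formula K 61/135 = 45.2% → Blend 1
Formula K wins each soil group but Blend 1 wins overall — the comparison reverses. Formula K's plots skew toward sandy soil, which has a lower base rate.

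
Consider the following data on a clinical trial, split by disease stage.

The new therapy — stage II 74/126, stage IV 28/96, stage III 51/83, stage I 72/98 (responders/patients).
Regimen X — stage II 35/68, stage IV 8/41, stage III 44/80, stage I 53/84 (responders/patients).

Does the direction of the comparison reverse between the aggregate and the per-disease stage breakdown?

Stage II: the new therapy 74/126 = 58.7%, Regimen X 35/68 = 51.5% → the new therapy
Stage IV: the new therapy 28/96 = 29.2%, Regimen X 8/41 = 19.5% → the new therapy
Stage III: the new therapy 51/83 = 61.4%, Regimen X 44/80 = 55.0% → the new therapy
Stage I: the new therapy 72/98 = 73.5%, Regimen X 53/84 = 63.1% → the new therapy
Overall: the new therapy 225/403 = 55.8%, Regimen X 140/273 = 51.3% → the new therapy
The new therapy wins overall and in every disease group — no reversal.

No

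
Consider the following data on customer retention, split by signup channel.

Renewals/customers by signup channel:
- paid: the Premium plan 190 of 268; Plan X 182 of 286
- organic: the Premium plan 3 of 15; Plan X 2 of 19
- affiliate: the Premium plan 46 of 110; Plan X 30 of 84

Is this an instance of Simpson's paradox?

No

Paid: the Premium plan 190/268 = 70.9%, Plan X 182/286 = 63.6% → the Premium plan
Organic: the Premium plan 3/15 = 20.0%, Plan X 2/19 = 10.5% → the Premium plan
Affiliate: the Premium plan 46/110 = 41.8%, Plan X 30/84 = 35.7% → the Premium plan
Overall: the Premium plan 239/393 = 60.8%, Plan X 214/389 = 55.0% → the Premium plan
The Premium plan wins overall and in every signup group — no reversal.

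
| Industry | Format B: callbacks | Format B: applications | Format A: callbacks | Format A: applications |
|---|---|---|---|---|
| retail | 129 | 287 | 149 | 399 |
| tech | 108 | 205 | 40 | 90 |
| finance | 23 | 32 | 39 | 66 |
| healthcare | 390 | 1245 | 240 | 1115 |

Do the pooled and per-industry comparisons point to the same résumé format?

Yes

Retail: Format B 129/287 = 44.9%, Format A 149/399 = 37.3% → Format B
Tech: Format B 108/205 = 52.7%, Format A 40/90 = 44.4% → Format B
Finance: Format B 23/32 = 71.9%, Format A 39/66 = 59.1% → Format B
Healthcare: Format B 390/1245 = 31.3%, Format A 240/1115 = 21.5% → Format B
Overall: Format B 650/1769 = 36.7%, Format A 468/1670 = 28.0% → Format B
Format B wins overall and in every industry group — no reversal.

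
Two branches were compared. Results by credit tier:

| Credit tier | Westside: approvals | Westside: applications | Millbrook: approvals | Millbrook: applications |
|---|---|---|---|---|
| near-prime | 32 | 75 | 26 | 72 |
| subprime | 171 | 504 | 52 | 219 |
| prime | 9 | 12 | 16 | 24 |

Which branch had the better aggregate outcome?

Near-prime: Westside 32/75 = 42.7%, Millbrook 26/72 = 36.1% → Westside
Subprime: Westside 171/504 = 33.9%, Millbrook 52/219 = 23.7% → Westside
Prime: Westside 9/12 = 75.0%, Millbrook 16/24 = 66.7% → Westside
Overall: Westside 212/591 = 35.9%, Millbrook 94/315 = 29.8% → Westside

Westside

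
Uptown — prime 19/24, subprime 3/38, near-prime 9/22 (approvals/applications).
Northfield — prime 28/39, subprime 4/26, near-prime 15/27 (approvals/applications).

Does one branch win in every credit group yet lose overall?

No

Prime: Uptown 19/24 = 79.2%, Northfield 28/39 = 71.8% → Uptown
Subprime: Uptown 3/38 = 7.9%, Northfield 4/26 = 15.4% → Northfield
Near-prime: Uptown 9/22 = 40.9%, Northfield 15/27 = 55.6% → Northfield
Overall: Uptown 31/84 = 36.9%, Northfield 47/92 = 51.1% → Northfield
Neither sweeps: Uptown wins 1 of 3 groups, Northfield wins 2. Northfield wins overall but not every group — no Simpson reversal.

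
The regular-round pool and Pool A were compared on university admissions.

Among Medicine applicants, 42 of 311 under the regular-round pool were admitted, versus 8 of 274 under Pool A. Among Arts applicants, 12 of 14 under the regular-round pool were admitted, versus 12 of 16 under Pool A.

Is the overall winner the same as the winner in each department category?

Yes

Medicine: the regular-round pool 42/311 = 13.5%, Pool A 8/274 = 2.9% → the regular-round pool
Arts: the regular-round pool 12/14 = 85.7%, Pool A 12/16 = 75.0% → the regular-round pool
Overall: the regular-round pool 54/325 = 16.6%, Pool A 20/290 = 6.9% → the regular-round pool
The regular-round pool wins overall and in every department group — no reversal.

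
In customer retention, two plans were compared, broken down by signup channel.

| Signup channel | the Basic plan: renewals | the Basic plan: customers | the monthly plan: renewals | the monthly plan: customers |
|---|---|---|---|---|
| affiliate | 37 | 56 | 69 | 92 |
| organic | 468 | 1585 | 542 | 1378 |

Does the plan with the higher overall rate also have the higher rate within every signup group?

Affiliate: the Basic plan 37/56 = 66.1%, the monthly plan 69/92 = 75.0% → the monthly plan
Organic: the Basic plan 468/1585 = 29.5%, the monthly plan 542/1378 = 39.3% → the monthly plan
Overall: the Basic plan 505/1641 = 30.8%, the monthly plan 611/1470 = 41.6% → the monthly plan
The monthly plan wins overall and in every signup group — no reversal.

Yes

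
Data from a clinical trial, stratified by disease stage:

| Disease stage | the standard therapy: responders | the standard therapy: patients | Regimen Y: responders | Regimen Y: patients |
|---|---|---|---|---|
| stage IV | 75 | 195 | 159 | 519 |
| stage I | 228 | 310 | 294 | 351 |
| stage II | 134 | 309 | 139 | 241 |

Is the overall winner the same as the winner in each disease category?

No

Stage IV: the standard therapy 75/195 = 38.5%, Regimen Y 159/519 = 30.6% → the standard therapy
Stage I: the standard therapy 228/310 = 73.5%, Regimen Y 294/351 = 83.8% → Regimen Y
Stage II: the standard therapy 134/309 = 43.4%, Regimen Y 139/241 = 57.7% → Regimen Y
Overall: the standard therapy 437/814 = 53.7%, Regimen Y 592/1111 = 53.3% → the standard therapy
Neither sweeps: the standard therapy wins 1 of 3 groups, Regimen Y wins 2. The standard therapy wins overall but not every group — no Simpson reversal.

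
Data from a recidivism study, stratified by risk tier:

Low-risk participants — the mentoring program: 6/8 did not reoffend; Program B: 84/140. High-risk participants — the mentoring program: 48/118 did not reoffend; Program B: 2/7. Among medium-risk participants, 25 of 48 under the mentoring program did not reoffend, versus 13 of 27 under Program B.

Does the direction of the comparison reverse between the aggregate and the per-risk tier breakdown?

Yes

Low-risk: the mentoring program 6/8 = 75.0%, Program B 84/140 = 60.0% → the mentoring program
High-risk: the mentoring program 48/118 = 40.7%, Program B 2/7 = 28.6% → the mentoring program
Medium-risk: the mentoring program 25/48 = 52.1%, Program B 13/27 = 48.1% → the mentoring program
Overall: the mentoring program 79/174 = 45.4%, Program B 99/174 = 56.9% → Program B
The mentoring program wins each risk group but Program B wins overall — the comparison reverses. The mentoring program's participants skew toward high-risk, which has a lower base rate.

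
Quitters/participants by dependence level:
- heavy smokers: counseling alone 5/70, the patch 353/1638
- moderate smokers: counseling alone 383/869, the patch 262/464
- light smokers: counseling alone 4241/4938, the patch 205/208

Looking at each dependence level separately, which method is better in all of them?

the patch

Heavy smokers: counseling alone 5/70 = 7.1%, the patch 353/1638 = 21.6% → the patch
Moderate smokers: counseling alone 383/869 = 44.1%, the patch 262/464 = 56.5% → the patch
Light smokers: counseling alone 4241/4938 = 85.9%, the patch 205/208 = 98.6% → the patch
The patch has the higher rate in all 3 groups.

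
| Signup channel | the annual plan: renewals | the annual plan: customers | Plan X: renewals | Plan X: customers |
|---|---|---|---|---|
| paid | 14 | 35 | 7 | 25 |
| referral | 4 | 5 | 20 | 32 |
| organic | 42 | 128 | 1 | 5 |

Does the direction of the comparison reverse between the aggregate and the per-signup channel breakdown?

Yes

Paid: the annual plan 14/35 = 40.0%, Plan X 7/25 = 28.0% → the annual plan
Referral: the annual plan 4/5 = 80.0%, Plan X 20/32 = 62.5% → the annual plan
Organic: the annual plan 42/128 = 32.8%, Plan X 1/5 = 20.0% → the annual plan
Overall: the annual plan 60/168 = 35.7%, Plan X 28/62 = 45.2% → Plan X
The annual plan wins each signup group but Plan X wins overall — the comparison reverses. The annual plan's customers skew toward organic, which has a lower base rate.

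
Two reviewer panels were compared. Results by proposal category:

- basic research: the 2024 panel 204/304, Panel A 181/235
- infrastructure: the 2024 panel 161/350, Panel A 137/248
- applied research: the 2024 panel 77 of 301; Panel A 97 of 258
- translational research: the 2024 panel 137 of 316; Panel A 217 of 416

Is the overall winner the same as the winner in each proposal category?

Basic research: the 2024 panel 204/304 = 67.1%, Panel A 181/235 = 77.0% → Panel A
Infrastructure: the 2024 panel 161/350 = 46.0%, Panel A 137/248 = 55.2% → Panel A
Applied research: the 2024 panel 77/301 = 25.6%, Panel A 97/258 = 37.6% → Panel A
Translational research: the 2024 panel 137/316 = 43.4%, Panel A 217/416 = 52.2% → Panel A
Overall: the 2024 panel 579/1271 = 45.6%, Panel A 632/1157 = 54.6% → Panel A
Panel A wins overall and in every proposal group — no reversal.

Yes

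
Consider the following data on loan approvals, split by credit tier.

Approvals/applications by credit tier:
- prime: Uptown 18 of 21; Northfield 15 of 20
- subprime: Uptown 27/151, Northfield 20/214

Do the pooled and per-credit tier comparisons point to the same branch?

Prime: Uptown 18/21 = 85.7%, Northfield 15/20 = 75.0% → Uptown
Subprime: Uptown 27/151 = 17.9%, Northfield 20/214 = 9.3% → Uptown
Overall: Uptown 45/172 = 26.2%, Northfield 35/234 = 15.0% → Uptown
Uptown wins overall and in every credit group — no reversal.

Yes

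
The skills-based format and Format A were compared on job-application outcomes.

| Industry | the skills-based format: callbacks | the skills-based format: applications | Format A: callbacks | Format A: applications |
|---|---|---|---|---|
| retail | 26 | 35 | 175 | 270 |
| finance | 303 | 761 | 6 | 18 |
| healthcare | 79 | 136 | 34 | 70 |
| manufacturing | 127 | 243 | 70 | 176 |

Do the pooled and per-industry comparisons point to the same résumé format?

No

Retail: the skills-based format 26/35 = 74.3%, Format A 175/270 = 64.8% → the skills-based format
Finance: the skills-based format 303/761 = 39.8%, Format A 6/18 = 33.3% → the skills-based format
Healthcare: the skills-based format 79/136 = 58.1%, Format A 34/70 = 48.6% → the skills-based format
Manufacturing: the skills-based format 127/243 = 52.3%, Format A 70/176 = 39.8% → the skills-based format
Overall: the skills-based format 535/1175 = 45.5%, Format A 285/534 = 53.4% → Format A
The skills-based format wins each industry group but Format A wins overall — the comparison reverses. The skills-based format's applications skew toward finance, which has a lower base rate.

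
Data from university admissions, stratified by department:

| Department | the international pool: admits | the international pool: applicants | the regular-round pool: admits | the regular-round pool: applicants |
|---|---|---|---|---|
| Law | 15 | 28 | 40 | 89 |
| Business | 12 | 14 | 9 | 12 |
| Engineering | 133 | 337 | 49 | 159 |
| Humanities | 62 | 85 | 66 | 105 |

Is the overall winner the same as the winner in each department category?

Yes

Law: the international pool 15/28 = 53.6%, the regular-round pool 40/89 = 44.9% → the international pool
Business: the international pool 12/14 = 85.7%, the regular-round pool 9/12 = 75.0% → the international pool
Engineering: the international pool 133/337 = 39.5%, the regular-round pool 49/159 = 30.8% → the international pool
Humanities: the international pool 62/85 = 72.9%, the regular-round pool 66/105 = 62.9% → the international pool
Overall: the international pool 222/464 = 47.8%, the regular-round pool 164/365 = 44.9% → the international pool
The international pool wins overall and in every department group — no reversal.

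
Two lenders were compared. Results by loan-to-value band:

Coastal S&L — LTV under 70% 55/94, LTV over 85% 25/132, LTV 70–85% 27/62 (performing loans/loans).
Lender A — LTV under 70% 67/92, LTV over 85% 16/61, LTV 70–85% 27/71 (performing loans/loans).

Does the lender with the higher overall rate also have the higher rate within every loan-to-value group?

No

LTV under 70%: Coastal S&L 55/94 = 58.5%, Lender A 67/92 = 72.8% → Lender A
LTV over 85%: Coastal S&L 25/132 = 18.9%, Lender A 16/61 = 26.2% → Lender A
LTV 70–85%: Coastal S&L 27/62 = 43.5%, Lender A 27/71 = 38.0% → Coastal S&L
Overall: Coastal S&L 107/288 = 37.2%, Lender A 110/224 = 49.1% → Lender A
Neither sweeps: Coastal S&L wins 1 of 3 groups, Lender A wins 2. Lender A wins overall but not every group — no Simpson reversal.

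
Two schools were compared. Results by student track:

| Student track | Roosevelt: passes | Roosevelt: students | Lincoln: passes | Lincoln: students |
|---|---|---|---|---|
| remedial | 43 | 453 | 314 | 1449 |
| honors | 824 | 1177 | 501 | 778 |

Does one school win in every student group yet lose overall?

No

Remedial: Roosevelt 43/453 = 9.5%, Lincoln 314/1449 = 21.7% → Lincoln
Honors: Roosevelt 824/1177 = 70.0%, Lincoln 501/778 = 64.4% → Roosevelt
Overall: Roosevelt 867/1630 = 53.2%, Lincoln 815/2227 = 36.6% → Roosevelt
Neither sweeps: Roosevelt wins 1 of 2 groups, Lincoln wins 1. Roosevelt wins overall but not every group — no Simpson reversal.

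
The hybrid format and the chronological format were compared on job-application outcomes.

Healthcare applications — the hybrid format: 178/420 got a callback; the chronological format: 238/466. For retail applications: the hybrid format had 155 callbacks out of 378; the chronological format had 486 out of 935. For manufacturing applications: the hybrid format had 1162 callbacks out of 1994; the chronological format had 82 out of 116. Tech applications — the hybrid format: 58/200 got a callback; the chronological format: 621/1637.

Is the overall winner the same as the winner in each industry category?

Healthcare: the hybrid format 178/420 = 42.4%, the chronological format 238/466 = 51.1% → the chronological format
Retail: the hybrid format 155/378 = 41.0%, the chronological format 486/935 = 52.0% → the chronological format
Manufacturing: the hybrid format 1162/1994 = 58.3%, the chronological format 82/116 = 70.7% → the chronological format
Tech: the hybrid format 58/200 = 29.0%, the chronological format 621/1637 = 37.9% → the chronological format
Overall: the hybrid format 1553/2992 = 51.9%, the chronological format 1427/3154 = 45.2% → the hybrid format
The chronological format wins each industry group but the hybrid format wins overall — the comparison reverses. The chronological format's applications skew toward tech, which has a lower base rate.

No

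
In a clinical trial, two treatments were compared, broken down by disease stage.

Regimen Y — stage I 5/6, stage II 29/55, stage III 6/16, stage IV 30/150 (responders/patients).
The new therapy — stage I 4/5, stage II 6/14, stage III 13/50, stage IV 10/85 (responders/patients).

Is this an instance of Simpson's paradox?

Stage I: Regimen Y 5/6 = 83.3%, the new therapy 4/5 = 80.0% → Regimen Y
Stage II: Regimen Y 29/55 = 52.7%, the new therapy 6/14 = 42.9% → Regimen Y
Stage III: Regimen Y 6/16 = 37.5%, the new therapy 13/50 = 26.0% → Regimen Y
Stage IV: Regimen Y 30/150 = 20.0%, the new therapy 10/85 = 11.8% → Regimen Y
Overall: Regimen Y 70/227 = 30.8%, the new therapy 33/154 = 21.4% → Regimen Y
Regimen Y wins overall and in every disease group — no reversal.

No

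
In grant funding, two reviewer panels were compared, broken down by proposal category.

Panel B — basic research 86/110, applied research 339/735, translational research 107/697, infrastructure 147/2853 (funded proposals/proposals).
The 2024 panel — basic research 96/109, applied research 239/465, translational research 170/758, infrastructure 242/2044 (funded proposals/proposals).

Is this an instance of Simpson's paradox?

Basic research: Panel B 86/110 = 78.2%, the 2024 panel 96/109 = 88.1% → the 2024 panel
Applied research: Panel B 339/735 = 46.1%, the 2024 panel 239/465 = 51.4% → the 2024 panel
Translational research: Panel B 107/697 = 15.4%, the 2024 panel 170/758 = 22.4% → the 2024 panel
Infrastructure: Panel B 147/2853 = 5.2%, the 2024 panel 242/2044 = 11.8% → the 2024 panel
Overall: Panel B 679/4395 = 15.4%, the 2024 panel 747/3376 = 22.1% → the 2024 panel
The 2024 panel wins overall and in every proposal group — no reversal.

No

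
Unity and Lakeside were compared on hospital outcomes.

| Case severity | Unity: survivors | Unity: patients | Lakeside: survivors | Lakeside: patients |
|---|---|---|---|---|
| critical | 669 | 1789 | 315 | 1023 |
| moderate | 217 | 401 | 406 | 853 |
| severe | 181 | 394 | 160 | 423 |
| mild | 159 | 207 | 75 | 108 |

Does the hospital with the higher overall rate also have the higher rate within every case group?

Yes

Critical: Unity 669/1789 = 37.4%, Lakeside 315/1023 = 30.8% → Unity
Moderate: Unity 217/401 = 54.1%, Lakeside 406/853 = 47.6% → Unity
Severe: Unity 181/394 = 45.9%, Lakeside 160/423 = 37.8% → Unity
Mild: Unity 159/207 = 76.8%, Lakeside 75/108 = 69.4% → Unity
Overall: Unity 1226/2791 = 43.9%, Lakeside 956/2407 = 39.7% → Unity
Unity wins overall and in every case group — no reversal.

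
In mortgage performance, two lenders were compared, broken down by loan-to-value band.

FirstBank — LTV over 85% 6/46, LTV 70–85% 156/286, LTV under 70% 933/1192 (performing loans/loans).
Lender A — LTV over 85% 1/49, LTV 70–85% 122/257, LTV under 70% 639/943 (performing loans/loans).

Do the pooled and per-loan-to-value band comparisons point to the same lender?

LTV over 85%: FirstBank 6/46 = 13.0%, Lender A 1/49 = 2.0% → FirstBank
LTV 70–85%: FirstBank 156/286 = 54.5%, Lender A 122/257 = 47.5% → FirstBank
LTV under 70%: FirstBank 933/1192 = 78.3%, Lender A 639/943 = 67.8% → FirstBank
Overall: FirstBank 1095/1524 = 71.9%, Lender A 762/1249 = 61.0% → FirstBank
FirstBank wins overall and in every loan-to-value group — no reversal.

Yes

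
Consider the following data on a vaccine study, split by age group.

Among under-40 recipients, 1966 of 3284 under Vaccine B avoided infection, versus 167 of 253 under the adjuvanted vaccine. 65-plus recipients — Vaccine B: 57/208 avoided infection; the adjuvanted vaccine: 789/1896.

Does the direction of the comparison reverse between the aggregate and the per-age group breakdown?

Under-40: Vaccine B 1966/3284 = 59.9%, the adjuvanted vaccine 167/253 = 66.0% → the adjuvanted vaccine
65-plus: Vaccine B 57/208 = 27.4%, the adjuvanted vaccine 789/1896 = 41.6% → the adjuvanted vaccine
Overall: Vaccine B 2023/3492 = 57.9%, the adjuvanted vaccine 956/2149 = 44.5% → Vaccine B
The adjuvanted vaccine wins each age group but Vaccine B wins overall — the comparison reverses. The adjuvanted vaccine's recipients skew toward 65-plus, which has a lower base rate.

Yes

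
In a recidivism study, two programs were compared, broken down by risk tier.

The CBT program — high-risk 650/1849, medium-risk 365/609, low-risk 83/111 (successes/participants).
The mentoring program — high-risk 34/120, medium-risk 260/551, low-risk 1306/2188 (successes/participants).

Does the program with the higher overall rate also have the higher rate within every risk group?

High-risk: the CBT program 650/1849 = 35.2%, the mentoring program 34/120 = 28.3% → the CBT program
Medium-risk: the CBT program 365/609 = 59.9%, the mentoring program 260/551 = 47.2% → the CBT program
Low-risk: the CBT program 83/111 = 74.8%, the mentoring program 1306/2188 = 59.7% → the CBT program
Overall: the CBT program 1098/2569 = 42.7%, the mentoring program 1600/2859 = 56.0% → the mentoring program
The CBT program wins each risk group but the mentoring program wins overall — the comparison reverses. The CBT program's participants skew toward high-risk, which has a lower base rate.

No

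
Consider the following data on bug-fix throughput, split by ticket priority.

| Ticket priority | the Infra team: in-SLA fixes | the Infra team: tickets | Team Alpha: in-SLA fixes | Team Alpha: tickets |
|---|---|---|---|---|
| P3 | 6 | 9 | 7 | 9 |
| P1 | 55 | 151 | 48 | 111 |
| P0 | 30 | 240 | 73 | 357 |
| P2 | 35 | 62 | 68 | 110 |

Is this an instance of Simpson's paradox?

No

P3: the Infra team 6/9 = 66.7%, Team Alpha 7/9 = 77.8% → Team Alpha
P1: the Infra team 55/151 = 36.4%, Team Alpha 48/111 = 43.2% → Team Alpha
P0: the Infra team 30/240 = 12.5%, Team Alpha 73/357 = 20.4% → Team Alpha
P2: the Infra team 35/62 = 56.5%, Team Alpha 68/110 = 61.8% → Team Alpha
Overall: the Infra team 126/462 = 27.3%, Team Alpha 196/587 = 33.4% → Team Alpha
Team Alpha wins overall and in every ticket group — no reversal.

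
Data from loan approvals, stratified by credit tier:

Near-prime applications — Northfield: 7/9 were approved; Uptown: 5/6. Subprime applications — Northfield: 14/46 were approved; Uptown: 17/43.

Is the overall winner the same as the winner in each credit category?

Yes

Near-prime: Northfield 7/9 = 77.8%, Uptown 5/6 = 83.3% → Uptown
Subprime: Northfield 14/46 = 30.4%, Uptown 17/43 = 39.5% → Uptown
Overall: Northfield 21/55 = 38.2%, Uptown 22/49 = 44.9% → Uptown
Uptown wins overall and in every credit group — no reversal.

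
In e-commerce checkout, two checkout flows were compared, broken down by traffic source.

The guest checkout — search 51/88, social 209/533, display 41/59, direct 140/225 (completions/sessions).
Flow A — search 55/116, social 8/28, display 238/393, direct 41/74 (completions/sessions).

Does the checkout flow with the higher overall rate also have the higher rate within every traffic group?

Search: the guest checkout 51/88 = 58.0%, Flow A 55/116 = 47.4% → the guest checkout
Social: the guest checkout 209/533 = 39.2%, Flow A 8/28 = 28.6% → the guest checkout
Display: the guest checkout 41/59 = 69.5%, Flow A 238/393 = 60.6% → the guest checkout
Direct: the guest checkout 140/225 = 62.2%, Flow A 41/74 = 55.4% → the guest checkout
Overall: the guest checkout 441/905 = 48.7%, Flow A 342/611 = 56.0% → Flow A
The guest checkout wins each traffic group but Flow A wins overall — the comparison reverses. The guest checkout's sessions skew toward social, which has a lower base rate.

No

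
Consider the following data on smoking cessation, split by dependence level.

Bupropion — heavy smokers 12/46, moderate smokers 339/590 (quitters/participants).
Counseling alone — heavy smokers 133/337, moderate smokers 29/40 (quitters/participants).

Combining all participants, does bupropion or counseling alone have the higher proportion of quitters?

Heavy smokers: bupropion 12/46 = 26.1%, counseling alone 133/337 = 39.5% → counseling alone
Moderate smokers: bupropion 339/590 = 57.5%, counseling alone 29/40 = 72.5% → counseling alone
Overall: bupropion 351/636 = 55.2%, counseling alone 162/377 = 43.0% → bupropion
(Counseling alone wins every dependence group but bupropion wins overall — counseling alone's participants skew toward the low-rate heavy smokers group.)

bupropion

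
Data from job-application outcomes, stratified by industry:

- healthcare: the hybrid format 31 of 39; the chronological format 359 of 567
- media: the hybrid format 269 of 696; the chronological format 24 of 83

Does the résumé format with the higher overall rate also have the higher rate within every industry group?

No

Healthcare: the hybrid format 31/39 = 79.5%, the chronological format 359/567 = 63.3% → the hybrid format
Media: the hybrid format 269/696 = 38.6%, the chronological format 24/83 = 28.9% → the hybrid format
Overall: the hybrid format 300/735 = 40.8%, the chronological format 383/650 = 58.9% → the chronological format
The hybrid format wins each industry group but the chronological format wins overall — the comparison reverses. The hybrid format's applications skew toward media, which has a lower base rate.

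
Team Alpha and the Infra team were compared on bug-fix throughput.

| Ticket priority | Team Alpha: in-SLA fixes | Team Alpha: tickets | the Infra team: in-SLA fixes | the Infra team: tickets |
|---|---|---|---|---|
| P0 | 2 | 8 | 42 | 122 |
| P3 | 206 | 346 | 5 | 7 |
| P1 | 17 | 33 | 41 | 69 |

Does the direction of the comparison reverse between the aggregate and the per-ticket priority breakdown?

P0: Team Alpha 2/8 = 25.0%, the Infra team 42/122 = 34.4% → the Infra team
P3: Team Alpha 206/346 = 59.5%, the Infra team 5/7 = 71.4% → the Infra team
P1: Team Alpha 17/33 = 51.5%, the Infra team 41/69 = 59.4% → the Infra team
Overall: Team Alpha 225/387 = 58.1%, the Infra team 88/198 = 44.4% → Team Alpha
The Infra team wins each ticket group but Team Alpha wins overall — the comparison reverses. The Infra team's tickets skew toward P0, which has a lower base rate.

Yes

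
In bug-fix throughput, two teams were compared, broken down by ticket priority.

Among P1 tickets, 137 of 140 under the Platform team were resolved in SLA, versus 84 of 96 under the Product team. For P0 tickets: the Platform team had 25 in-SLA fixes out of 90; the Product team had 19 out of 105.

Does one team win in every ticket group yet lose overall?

P1: the Platform team 137/140 = 97.9%, the Product team 84/96 = 87.5% → the Platform team
P0: the Platform team 25/90 = 27.8%, the Product team 19/105 = 18.1% → the Platform team
Overall: the Platform team 162/230 = 70.4%, the Product team 103/201 = 51.2% → the Platform team
The Platform team wins overall and in every ticket group — no reversal.

No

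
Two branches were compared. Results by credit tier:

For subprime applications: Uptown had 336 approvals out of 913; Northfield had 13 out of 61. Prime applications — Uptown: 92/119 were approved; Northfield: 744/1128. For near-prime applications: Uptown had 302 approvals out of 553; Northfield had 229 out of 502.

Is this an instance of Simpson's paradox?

Yes

Subprime: Uptown 336/913 = 36.8%, Northfield 13/61 = 21.3% → Uptown
Prime: Uptown 92/119 = 77.3%, Northfield 744/1128 = 66.0% → Uptown
Near-prime: Uptown 302/553 = 54.6%, Northfield 229/502 = 45.6% → Uptown
Overall: Uptown 730/1585 = 46.1%, Northfield 986/1691 = 58.3% → Northfield
Uptown wins each credit group but Northfield wins overall — the comparison reverses. Uptown's applications skew toward subprime, which has a lower base rate.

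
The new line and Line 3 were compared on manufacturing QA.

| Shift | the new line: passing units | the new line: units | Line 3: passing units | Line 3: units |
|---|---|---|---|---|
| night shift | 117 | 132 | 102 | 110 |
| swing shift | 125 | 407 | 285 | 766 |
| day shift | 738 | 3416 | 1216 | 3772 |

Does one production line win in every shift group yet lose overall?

No

Night shift: the new line 117/132 = 88.6%, Line 3 102/110 = 92.7% → Line 3
Swing shift: the new line 125/407 = 30.7%, Line 3 285/766 = 37.2% → Line 3
Day shift: the new line 738/3416 = 21.6%, Line 3 1216/3772 = 32.2% → Line 3
Overall: the new line 980/3955 = 24.8%, Line 3 1603/4648 = 34.5% → Line 3
Line 3 wins overall and in every shift group — no reversal.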